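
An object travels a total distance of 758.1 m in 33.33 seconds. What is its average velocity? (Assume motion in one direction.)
v_avg = Δd / Δt = 758.1 / 33.33 = 22.75 m/s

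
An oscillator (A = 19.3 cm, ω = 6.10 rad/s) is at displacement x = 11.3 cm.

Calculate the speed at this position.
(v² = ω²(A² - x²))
v = ω√(A² − x²) = 6.1×√(0.193² − 0.113²) = 0.9544 m/s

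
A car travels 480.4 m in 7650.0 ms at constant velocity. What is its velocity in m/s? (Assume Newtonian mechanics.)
v = d/t (with unit conversion) = 62.8 m/s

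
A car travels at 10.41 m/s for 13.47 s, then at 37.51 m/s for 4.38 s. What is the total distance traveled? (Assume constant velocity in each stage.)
d₁ = v₁t₁ = 10.41 × 13.47 = 140.223 m
d₂ = v₂t₂ = 37.51 × 4.38 = 164.294 m
d_total = 140.223 + 164.294 = 304.52 m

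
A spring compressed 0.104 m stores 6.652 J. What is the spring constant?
PE = ½kx² → k = 2PE/x² = 2×6.652/0.104² = 1230.0 N/m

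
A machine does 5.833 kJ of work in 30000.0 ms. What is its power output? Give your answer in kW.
P = W/t = 5833 J / 30 s = 194.4 W = 0.1944 kW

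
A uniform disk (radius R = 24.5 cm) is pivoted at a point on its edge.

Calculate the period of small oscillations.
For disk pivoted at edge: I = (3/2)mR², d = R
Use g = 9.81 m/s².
I/m = (3/2)R² = 0.09004 m²; d = R = 0.245 m
T = 2π√((3/2)R²/(gR)) = 2π√(3R/(2g)) = 1.216 s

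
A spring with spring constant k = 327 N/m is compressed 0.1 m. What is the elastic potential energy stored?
PE = ½kx² = ½×327×0.1² = 1.635 J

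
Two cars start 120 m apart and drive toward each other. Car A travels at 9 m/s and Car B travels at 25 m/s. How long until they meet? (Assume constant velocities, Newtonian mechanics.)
Combined speed: v_combined = 9 + 25 = 34 m/s
Time to meet: t = d/34 = 120/34 = 3.53 s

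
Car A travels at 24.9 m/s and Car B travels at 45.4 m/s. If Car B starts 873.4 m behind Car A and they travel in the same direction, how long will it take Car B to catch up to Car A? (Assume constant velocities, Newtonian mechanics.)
Relative speed: v_rel = 45.4 - 24.9 = 20.5 m/s
Time to catch: t = d₀/v_rel = 873.4/20.5 = 42.6 s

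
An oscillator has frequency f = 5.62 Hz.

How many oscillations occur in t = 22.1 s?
n = f×t = 5.62×22.1 = 124.2 oscillations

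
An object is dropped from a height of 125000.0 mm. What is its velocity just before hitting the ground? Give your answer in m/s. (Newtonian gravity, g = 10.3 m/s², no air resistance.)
v = √(2gh) (with unit conversion) = 50.74 m/s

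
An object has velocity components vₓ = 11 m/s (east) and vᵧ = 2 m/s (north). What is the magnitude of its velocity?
|v| = √(vₓ² + vᵧ²) = √(11² + 2²) = √(125) = 11.18 m/s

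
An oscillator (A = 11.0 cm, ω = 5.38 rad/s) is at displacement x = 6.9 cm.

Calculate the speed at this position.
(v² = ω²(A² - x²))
v = ω√(A² − x²) = 5.38×√(0.11² − 0.069²) = 0.4609 m/s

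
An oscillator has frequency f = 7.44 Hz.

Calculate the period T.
T = 1/f = 1/7.44 = 0.1344 s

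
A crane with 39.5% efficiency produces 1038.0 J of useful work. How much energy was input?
W_in = W_out/η = 1038.0/0.395 = 2627.8 J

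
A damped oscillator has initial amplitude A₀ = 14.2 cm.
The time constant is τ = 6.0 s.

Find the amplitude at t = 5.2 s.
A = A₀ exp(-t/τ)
A = A₀ exp(−t/τ) = 14.2×exp(−5.2/6.0) = 5.969 cm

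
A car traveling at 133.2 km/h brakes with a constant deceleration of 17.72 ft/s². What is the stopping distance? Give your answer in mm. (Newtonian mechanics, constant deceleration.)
d = v₀² / (2a) (with unit conversion) = 126700.0 mm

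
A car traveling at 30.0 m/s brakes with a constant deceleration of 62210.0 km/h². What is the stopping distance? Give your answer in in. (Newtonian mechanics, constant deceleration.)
d = v₀² / (2a) (with unit conversion) = 3691.0 in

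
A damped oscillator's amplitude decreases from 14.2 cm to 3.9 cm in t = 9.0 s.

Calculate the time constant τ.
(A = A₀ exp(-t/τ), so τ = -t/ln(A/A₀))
A/A₀ = 3.9/14.2 = 0.2746; ln(A/A₀) = -1.292
τ = −t/ln(A/A₀) = −9.0/-1.292 = 6.965 s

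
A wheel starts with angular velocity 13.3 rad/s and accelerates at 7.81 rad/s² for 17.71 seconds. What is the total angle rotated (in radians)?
θ = ω₀t + ½αt² = 13.3×17.71 + ½×7.81×17.71² = 1460.32 rad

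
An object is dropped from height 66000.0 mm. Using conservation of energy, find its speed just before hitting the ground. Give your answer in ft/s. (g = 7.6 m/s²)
mgh = ½mv² → v = √(2gh) = √(2×7.6×66) = 31.67 m/s = 103.9 ft/s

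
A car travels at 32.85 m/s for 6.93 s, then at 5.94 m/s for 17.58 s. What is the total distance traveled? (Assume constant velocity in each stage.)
d₁ = v₁t₁ = 32.85 × 6.93 = 227.65 m
d₂ = v₂t₂ = 5.94 × 17.58 = 104.425 m
d_total = 227.65 + 104.425 = 332.08 m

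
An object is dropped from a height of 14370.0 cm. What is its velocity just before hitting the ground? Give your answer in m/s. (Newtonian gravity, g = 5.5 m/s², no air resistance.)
v = √(2gh) (with unit conversion) = 39.76 m/s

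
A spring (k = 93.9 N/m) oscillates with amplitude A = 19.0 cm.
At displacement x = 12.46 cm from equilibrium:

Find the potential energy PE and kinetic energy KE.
E_total = ½kA² = ½×93.9×(0.19)² = 1.695 J
PE = ½kx² = ½×93.9×(0.1246)² = 0.7289 J
KE = E_total − PE = 0.966 J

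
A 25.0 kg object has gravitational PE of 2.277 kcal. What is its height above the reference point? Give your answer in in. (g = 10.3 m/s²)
PE = mgh → h = PE/(mg) = 9527 J / (25 kg × 10.3 m/s²) = 37 m = 1457.0 in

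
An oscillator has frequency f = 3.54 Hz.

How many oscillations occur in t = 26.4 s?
n = f×t = 3.54×26.4 = 93.46 oscillations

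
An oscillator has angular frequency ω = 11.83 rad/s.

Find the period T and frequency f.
T = 2π/ω = 2π/11.83 = 0.5311 s; f = ω/2π = 1.883 Hz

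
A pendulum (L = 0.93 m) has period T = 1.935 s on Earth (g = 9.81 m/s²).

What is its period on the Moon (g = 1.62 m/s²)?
T = 2π√(L/g), so T_moon/T_earth = √(g_earth/g_moon)
T_moon = 2π√(0.93/1.62) = 4.761 s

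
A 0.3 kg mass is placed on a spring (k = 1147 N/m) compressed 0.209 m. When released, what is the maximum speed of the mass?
½kx² = ½mv² → v = x√(k/m) = 0.209×√(1147/0.3) = 12.92 m/s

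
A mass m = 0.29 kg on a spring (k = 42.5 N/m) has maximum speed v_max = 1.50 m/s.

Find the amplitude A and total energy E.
½mv²_max = ½kA² → A = v_max√(m/k) = 1.5×√(0.29/42.5) = 0.1239 m = 12.39 cm
E = ½mv²_max = ½×0.29×1.5² = 0.3262 J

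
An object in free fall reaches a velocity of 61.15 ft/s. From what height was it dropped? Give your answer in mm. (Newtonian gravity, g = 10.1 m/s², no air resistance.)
h = v²/(2g) (with unit conversion) = 17200.0 mm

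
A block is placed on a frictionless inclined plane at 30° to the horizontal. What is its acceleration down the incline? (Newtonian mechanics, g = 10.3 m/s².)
a = g sin(θ) = 10.3 × sin(30°) = 10.3 × 0.5 = 5.15 m/s²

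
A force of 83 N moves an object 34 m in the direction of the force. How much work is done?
W = Fd = 83×34 = 2822.0 J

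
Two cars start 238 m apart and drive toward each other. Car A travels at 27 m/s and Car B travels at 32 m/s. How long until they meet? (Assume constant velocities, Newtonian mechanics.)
Combined speed: v_combined = 27 + 32 = 59 m/s
Time to meet: t = d/59 = 238/59 = 4.03 s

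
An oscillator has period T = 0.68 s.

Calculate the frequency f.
f = 1/T = 1/0.68 = 1.471 Hz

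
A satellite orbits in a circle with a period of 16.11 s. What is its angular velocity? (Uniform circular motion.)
ω = 2π/T = 2π/16.11 = 0.39 rad/s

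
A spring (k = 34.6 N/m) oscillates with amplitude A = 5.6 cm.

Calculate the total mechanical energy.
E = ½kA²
E = ½kA² = ½×34.6×(0.056)² = 0.05425 J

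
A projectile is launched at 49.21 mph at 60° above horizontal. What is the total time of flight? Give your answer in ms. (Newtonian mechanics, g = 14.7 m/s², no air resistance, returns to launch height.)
T = 2v₀sin(θ)/g (with unit conversion) = 2592.0 ms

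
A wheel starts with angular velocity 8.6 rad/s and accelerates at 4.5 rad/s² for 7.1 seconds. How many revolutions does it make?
θ = ω₀t + ½αt² = 8.6×7.1 + ½×4.5×7.1² = 174.48 rad
Revolutions = θ/(2π) = 174.48/(2π) = 27.77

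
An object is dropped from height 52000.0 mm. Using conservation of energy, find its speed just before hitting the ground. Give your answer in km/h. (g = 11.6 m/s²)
mgh = ½mv² → v = √(2gh) = √(2×11.6×52) = 34.73 m/s = 125.0 km/h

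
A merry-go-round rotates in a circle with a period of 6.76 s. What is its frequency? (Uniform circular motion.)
f = 1/T = 1/6.76 = 0.1479 Hz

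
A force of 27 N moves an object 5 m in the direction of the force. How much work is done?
W = Fd = 27×5 = 135.0 J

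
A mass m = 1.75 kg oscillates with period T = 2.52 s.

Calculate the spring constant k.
T = 2π√(m/k) → k = m(2π/T)² = 1.75×(2π/2.52)² = 10.88 N/m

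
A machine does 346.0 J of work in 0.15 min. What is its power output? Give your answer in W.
P = W/t = 346 J / 9 s = 38.44 W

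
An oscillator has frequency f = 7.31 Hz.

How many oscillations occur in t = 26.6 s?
n = f×t = 7.31×26.6 = 194.4 oscillations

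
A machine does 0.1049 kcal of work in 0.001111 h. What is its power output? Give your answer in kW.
P = W/t = 438.9 J / 4 s = 109.7 W = 0.1097 kW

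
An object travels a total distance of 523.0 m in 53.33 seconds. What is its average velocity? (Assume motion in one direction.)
v_avg = Δd / Δt = 523.0 / 53.33 = 9.81 m/s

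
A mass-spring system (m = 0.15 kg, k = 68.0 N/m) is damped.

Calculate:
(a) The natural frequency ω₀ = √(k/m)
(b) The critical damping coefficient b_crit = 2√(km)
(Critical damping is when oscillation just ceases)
ω₀ = √(k/m) = √(68.0/0.15) = 21.29 rad/s
b_crit = 2√(km) = 2√(68.0×0.15) = 6.387 kg/s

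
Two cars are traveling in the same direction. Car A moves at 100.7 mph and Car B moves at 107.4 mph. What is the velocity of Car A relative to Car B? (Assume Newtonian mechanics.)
v_rel = v_A - v_B = 100.7 - 107.4 = -6.7 mph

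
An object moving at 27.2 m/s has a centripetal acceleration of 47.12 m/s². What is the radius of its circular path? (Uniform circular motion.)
r = v²/a_c = 27.2²/47.12 = 15.7 m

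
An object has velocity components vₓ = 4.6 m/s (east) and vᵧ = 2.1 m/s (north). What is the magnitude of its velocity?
|v| = √(vₓ² + vᵧ²) = √(4.6² + 2.1²) = √(25.57) = 5.06 m/s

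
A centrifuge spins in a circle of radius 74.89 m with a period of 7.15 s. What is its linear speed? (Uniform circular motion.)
v = 2πr/T = 2π×74.89/7.15 = 65.81 m/s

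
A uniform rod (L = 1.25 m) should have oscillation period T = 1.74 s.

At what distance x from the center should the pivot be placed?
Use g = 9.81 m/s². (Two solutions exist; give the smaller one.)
T = 2π√((L²/12 + x²)/(gx)). Let c = T²g/(4π²) = 0.7523.
x² − cx + L²/12 = 0 → x = (c − √(c² − L²/3))/2 = 0.2699 m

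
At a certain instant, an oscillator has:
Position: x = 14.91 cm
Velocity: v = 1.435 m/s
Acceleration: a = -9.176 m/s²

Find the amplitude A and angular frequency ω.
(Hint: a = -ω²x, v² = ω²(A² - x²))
a = −ω²x → ω = √(|a|/x) = √(9.176/0.1491) = 7.845 rad/s
v² = ω²(A² − x²) → A = √(x² + v²/ω²) = √(0.1491² + 1.435²/7.845²) = 0.236 m = 23.6 cm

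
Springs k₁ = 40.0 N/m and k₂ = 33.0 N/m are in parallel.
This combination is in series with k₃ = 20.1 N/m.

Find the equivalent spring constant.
k₁₂ = k₁ + k₂ = 73 N/m (parallel)
1/k_eq = 1/k₁₂ + 1/k₃ → k_eq = 15.76 N/m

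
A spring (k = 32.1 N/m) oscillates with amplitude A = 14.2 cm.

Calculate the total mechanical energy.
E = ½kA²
E = ½kA² = ½×32.1×(0.142)² = 0.3236 J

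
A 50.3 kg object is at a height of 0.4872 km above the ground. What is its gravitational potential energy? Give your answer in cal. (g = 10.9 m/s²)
PE = mgh = 50.3 kg × 10.9 m/s² × 487.2 m = 2.671e+05 J = 63840.0 cal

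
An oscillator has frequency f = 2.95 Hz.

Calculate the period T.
T = 1/f = 1/2.95 = 0.339 s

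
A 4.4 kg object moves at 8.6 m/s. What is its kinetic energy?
KE = ½mv² = ½×4.4×8.6² = 162.712 J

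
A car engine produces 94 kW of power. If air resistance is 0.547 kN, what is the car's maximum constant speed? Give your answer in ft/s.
P = Fv → v = P/F = 94000 W / 547 N = 171.8 m/s = 563.8 ft/s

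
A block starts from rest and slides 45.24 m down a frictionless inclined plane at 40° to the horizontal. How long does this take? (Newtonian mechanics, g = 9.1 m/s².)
a = g sin(θ) = 9.1 × sin(40°) = 5.85 m/s²
t = √(2d/a) = √(2 × 45.24 / 5.85) = 3.93 s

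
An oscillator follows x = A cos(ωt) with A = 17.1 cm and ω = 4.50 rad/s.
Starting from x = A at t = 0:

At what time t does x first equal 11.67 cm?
cos(ωt) = x/A = 11.67/17.1 = 0.6825
ωt = arccos(0.6825) = 0.8197 rad
t = 0.8197/4.5 = 0.1822 s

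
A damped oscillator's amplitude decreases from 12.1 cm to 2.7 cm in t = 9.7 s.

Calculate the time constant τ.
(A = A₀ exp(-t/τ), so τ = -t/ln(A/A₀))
A/A₀ = 2.7/12.1 = 0.2231; ln(A/A₀) = -1.5
τ = −t/ln(A/A₀) = −9.7/-1.5 = 6.467 s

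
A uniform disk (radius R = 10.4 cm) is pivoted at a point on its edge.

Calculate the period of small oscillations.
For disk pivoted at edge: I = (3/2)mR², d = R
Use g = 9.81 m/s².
I/m = (3/2)R² = 0.01622 m²; d = R = 0.104 m
T = 2π√((3/2)R²/(gR)) = 2π√(3R/(2g)) = 0.7923 s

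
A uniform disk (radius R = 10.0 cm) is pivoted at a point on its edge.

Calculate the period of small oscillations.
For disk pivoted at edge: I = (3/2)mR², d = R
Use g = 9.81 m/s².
I/m = (3/2)R² = 0.015 m²; d = R = 0.1 m
T = 2π√((3/2)R²/(gR)) = 2π√(3R/(2g)) = 0.7769 s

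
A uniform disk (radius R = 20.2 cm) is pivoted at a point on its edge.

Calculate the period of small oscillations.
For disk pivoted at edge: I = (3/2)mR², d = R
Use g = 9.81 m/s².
I/m = (3/2)R² = 0.06121 m²; d = R = 0.202 m
T = 2π√((3/2)R²/(gR)) = 2π√(3R/(2g)) = 1.104 s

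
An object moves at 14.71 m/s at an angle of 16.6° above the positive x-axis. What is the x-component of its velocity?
vₓ = v cos(θ) = 14.71 × cos(16.6°) = 14.1 m/s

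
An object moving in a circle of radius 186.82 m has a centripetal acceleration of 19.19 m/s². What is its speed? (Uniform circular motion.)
v = √(a_c × r) = √(19.19 × 186.82) = 59.88 m/s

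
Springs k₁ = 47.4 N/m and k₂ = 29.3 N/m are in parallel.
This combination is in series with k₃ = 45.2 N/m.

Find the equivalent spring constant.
k₁₂ = k₁ + k₂ = 76.7 N/m (parallel)
1/k_eq = 1/k₁₂ + 1/k₃ → k_eq = 28.44 N/m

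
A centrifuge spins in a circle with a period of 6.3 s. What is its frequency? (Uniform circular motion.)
f = 1/T = 1/6.3 = 0.1587 Hz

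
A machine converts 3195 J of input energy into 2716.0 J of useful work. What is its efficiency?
η = W_out/W_in = 2716.0/3195 = 0.8501 = 85.01%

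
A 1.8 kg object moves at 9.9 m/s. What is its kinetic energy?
KE = ½mv² = ½×1.8×9.9² = 88.209 J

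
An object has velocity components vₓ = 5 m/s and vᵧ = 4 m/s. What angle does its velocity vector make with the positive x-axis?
θ = arctan(vᵧ/vₓ) = arctan(4/5) = 38.66°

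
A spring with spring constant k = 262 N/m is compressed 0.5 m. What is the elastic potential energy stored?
PE = ½kx² = ½×262×0.5² = 32.75 J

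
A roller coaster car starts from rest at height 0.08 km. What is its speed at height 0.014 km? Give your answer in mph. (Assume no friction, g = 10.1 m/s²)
mgh₁ = ½mv₂² + mgh₂ → v₂ = √(2g(h₁−h₂)) = √(2×10.1×(80−14)) = 36.51 m/s = 81.68 mph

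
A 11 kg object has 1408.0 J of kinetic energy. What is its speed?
KE = ½mv² → v = √(2KE/m) = √(2×1408.0/11) = 16.0 m/s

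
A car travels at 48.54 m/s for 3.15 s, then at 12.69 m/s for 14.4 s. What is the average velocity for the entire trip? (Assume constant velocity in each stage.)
d₁ = v₁t₁ = 48.54 × 3.15 = 152.901 m
d₂ = v₂t₂ = 12.69 × 14.4 = 182.736 m
d_total = 335.64 m, t_total = 17.55 s
v_avg = d_total/t_total = 335.64/17.55 = 19.12 m/s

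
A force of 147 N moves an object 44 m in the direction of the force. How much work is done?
W = Fd = 147×44 = 6468.0 J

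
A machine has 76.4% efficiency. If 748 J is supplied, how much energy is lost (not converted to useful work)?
W_out = η × W_in = 0.764×748 = 571.47 J
W_lost = W_in − W_out = 748 − 571.47 = 176.53 J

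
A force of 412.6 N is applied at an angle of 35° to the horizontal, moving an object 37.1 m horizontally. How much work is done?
W = Fd cosθ = 412.6×37.1×cos(35°) = 12539.0 J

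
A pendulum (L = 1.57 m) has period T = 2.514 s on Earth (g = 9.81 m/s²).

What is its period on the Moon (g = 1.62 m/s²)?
T = 2π√(L/g), so T_moon/T_earth = √(g_earth/g_moon)
T_moon = 2π√(1.57/1.62) = 6.185 s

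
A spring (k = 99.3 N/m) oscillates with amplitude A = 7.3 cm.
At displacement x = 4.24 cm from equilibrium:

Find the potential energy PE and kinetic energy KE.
E_total = ½kA² = ½×99.3×(0.073)² = 0.2646 J
PE = ½kx² = ½×99.3×(0.0424)² = 0.08926 J
KE = E_total − PE = 0.1753 J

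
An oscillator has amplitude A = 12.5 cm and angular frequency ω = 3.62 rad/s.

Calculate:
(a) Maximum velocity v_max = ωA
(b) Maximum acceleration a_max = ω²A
v_max = ωA = 3.62×0.125 = 0.4525 m/s
a_max = ω²A = 3.62²×0.125 = 1.638 m/s²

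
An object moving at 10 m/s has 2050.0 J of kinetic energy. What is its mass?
KE = ½mv² → m = 2KE/v² = 2×2050.0/10² = 41.0 kg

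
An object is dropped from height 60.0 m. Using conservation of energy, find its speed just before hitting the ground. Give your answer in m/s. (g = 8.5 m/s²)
mgh = ½mv² → v = √(2gh) = √(2×8.5×60) = 31.94 m/s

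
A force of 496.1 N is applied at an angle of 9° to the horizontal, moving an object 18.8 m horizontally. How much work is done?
W = Fd cosθ = 496.1×18.8×cos(9°) = 9211.9 J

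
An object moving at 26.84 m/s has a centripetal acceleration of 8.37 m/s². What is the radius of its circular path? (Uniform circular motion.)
r = v²/a_c = 26.84²/8.37 = 86.07 m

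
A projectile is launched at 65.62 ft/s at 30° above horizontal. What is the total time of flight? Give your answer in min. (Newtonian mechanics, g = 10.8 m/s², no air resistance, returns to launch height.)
T = 2v₀sin(θ)/g (with unit conversion) = 0.03087 min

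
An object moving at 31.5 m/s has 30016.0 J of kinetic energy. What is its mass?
KE = ½mv² → m = 2KE/v² = 2×30016.0/31.5² = 60.5 kg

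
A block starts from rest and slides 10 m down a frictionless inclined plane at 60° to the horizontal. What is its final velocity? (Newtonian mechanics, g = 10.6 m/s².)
a = g sin(θ) = 10.6 × sin(60°) = 9.18 m/s²
v = √(2ad) = √(2 × 9.18 × 10) = 13.55 m/s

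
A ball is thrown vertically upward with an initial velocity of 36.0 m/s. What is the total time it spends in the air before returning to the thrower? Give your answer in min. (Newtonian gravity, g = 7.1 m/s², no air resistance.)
t_total = 2v₀/g (with unit conversion) = 0.169 min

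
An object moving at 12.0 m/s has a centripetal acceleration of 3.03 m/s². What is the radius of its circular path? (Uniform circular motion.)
r = v²/a_c = 12.0²/3.03 = 47.52 m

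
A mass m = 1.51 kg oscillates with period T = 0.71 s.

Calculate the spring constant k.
T = 2π√(m/k) → k = m(2π/T)² = 1.51×(2π/0.71)² = 118.3 N/m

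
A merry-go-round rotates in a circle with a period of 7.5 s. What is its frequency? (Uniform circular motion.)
f = 1/T = 1/7.5 = 0.1333 Hz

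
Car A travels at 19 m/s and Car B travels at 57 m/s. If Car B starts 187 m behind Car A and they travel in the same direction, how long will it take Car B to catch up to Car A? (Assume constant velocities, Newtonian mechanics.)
Relative speed: v_rel = 57 - 19 = 38 m/s
Time to catch: t = d₀/v_rel = 187/38 = 4.92 s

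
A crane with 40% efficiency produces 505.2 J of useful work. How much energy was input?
W_in = W_out/η = 505.2/0.4 = 1263.0 J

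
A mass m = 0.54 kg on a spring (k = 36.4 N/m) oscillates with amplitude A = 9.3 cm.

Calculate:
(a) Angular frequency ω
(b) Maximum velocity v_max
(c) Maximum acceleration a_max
ω = √(k/m) = √(36.4/0.54) = 8.21 rad/s
v_max = ωA = 8.21×0.093 = 0.7635 m/s
a_max = ω²A = 8.21²×0.093 = 6.269 m/s²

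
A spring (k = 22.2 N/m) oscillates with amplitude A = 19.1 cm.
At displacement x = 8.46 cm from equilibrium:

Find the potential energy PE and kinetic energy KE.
E_total = ½kA² = ½×22.2×(0.191)² = 0.4049 J
PE = ½kx² = ½×22.2×(0.0846)² = 0.07944 J
KE = E_total − PE = 0.3255 J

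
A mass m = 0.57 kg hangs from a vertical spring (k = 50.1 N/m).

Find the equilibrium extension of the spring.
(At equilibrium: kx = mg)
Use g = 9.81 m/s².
x_eq = mg/k = 0.57×9.81/50.1 = 0.1116 m = 11.16 cm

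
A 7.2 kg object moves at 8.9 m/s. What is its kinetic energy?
KE = ½mv² = ½×7.2×8.9² = 285.156 J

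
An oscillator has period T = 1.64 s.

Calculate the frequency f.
f = 1/T = 1/1.64 = 0.6098 Hz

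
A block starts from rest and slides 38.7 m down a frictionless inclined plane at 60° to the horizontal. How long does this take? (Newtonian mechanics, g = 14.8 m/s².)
a = g sin(θ) = 14.8 × sin(60°) = 12.82 m/s²
t = √(2d/a) = √(2 × 38.7 / 12.82) = 2.46 s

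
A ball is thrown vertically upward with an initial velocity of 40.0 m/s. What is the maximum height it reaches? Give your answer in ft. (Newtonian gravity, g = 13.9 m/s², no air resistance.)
h_max = v₀²/(2g) (with unit conversion) = 188.8 ft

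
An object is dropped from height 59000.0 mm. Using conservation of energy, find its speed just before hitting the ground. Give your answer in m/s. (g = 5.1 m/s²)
mgh = ½mv² → v = √(2gh) = √(2×5.1×59) = 24.53 m/s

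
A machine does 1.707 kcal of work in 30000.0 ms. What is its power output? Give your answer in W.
P = W/t = 7142 J / 30 s = 238.1 W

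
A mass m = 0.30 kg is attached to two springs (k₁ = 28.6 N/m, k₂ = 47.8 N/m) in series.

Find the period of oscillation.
k_eq = k₁k₂/(k₁+k₂) = 17.89 N/m
T = 2π√(m/k_eq) = 2π√(0.3/17.89) = 0.8136 s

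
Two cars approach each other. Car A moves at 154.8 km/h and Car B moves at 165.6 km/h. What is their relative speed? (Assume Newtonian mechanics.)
v_rel = v_A + v_B = 154.8 + 165.6 = 320.4 km/h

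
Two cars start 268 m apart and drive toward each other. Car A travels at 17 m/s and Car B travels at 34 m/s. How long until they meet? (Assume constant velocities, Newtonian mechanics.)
Combined speed: v_combined = 17 + 34 = 51 m/s
Time to meet: t = d/51 = 268/51 = 5.25 s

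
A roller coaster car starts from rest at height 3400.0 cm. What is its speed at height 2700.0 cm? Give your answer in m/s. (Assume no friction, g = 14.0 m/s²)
mgh₁ = ½mv₂² + mgh₂ → v₂ = √(2g(h₁−h₂)) = √(2×14.0×(34−27)) = 14 m/s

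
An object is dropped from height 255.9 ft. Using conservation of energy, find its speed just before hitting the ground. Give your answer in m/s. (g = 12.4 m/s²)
mgh = ½mv² → v = √(2gh) = √(2×12.4×78) = 43.98 m/s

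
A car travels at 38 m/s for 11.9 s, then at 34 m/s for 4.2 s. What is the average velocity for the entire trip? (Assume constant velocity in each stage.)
d₁ = v₁t₁ = 38 × 11.9 = 452.2 m
d₂ = v₂t₂ = 34 × 4.2 = 142.8 m
d_total = 595.0 m, t_total = 16.1 s
v_avg = d_total/t_total = 595.0/16.1 = 36.96 m/s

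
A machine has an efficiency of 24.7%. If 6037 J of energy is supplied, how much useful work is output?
W_out = η × W_in = 0.247 × 6037 = 1491.1 J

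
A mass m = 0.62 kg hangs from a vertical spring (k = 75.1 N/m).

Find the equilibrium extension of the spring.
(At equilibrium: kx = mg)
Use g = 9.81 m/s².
x_eq = mg/k = 0.62×9.81/75.1 = 0.08099 m = 8.099 cm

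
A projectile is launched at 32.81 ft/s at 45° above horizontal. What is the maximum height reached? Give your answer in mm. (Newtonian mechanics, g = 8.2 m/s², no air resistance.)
H = v₀²sin²(θ)/(2g) (with unit conversion) = 3049.0 mm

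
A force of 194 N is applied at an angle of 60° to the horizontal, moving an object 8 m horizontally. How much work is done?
W = Fd cosθ = 194×8×cos(60°) = 776.0 J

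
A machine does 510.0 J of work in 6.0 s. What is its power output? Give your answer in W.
P = W/t = 510 J / 6 s = 85 W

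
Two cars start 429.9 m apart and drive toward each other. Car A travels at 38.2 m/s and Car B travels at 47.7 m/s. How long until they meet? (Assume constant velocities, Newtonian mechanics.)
Combined speed: v_combined = 38.2 + 47.7 = 85.9 m/s
Time to meet: t = d/85.9 = 429.9/85.9 = 5.0 s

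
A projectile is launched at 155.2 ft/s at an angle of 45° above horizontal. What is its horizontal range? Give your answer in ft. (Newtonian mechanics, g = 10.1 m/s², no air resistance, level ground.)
R = v₀² sin(2θ) / g (with unit conversion) = 726.9 ft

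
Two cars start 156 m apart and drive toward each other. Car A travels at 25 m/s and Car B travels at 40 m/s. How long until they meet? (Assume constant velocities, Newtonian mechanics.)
Combined speed: v_combined = 25 + 40 = 65 m/s
Time to meet: t = d/65 = 156/65 = 2.4 s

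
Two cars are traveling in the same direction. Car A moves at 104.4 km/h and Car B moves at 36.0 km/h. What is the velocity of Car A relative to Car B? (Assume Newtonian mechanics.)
v_rel = v_A - v_B = 104.4 - 36.0 = 68.4 km/h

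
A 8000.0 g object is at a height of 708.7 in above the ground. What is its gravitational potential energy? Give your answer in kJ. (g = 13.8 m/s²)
PE = mgh = 8 kg × 13.8 m/s² × 18 m = 1987 J = 1.987 kJ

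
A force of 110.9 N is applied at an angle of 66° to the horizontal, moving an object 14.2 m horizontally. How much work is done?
W = Fd cosθ = 110.9×14.2×cos(66°) = 640.52 J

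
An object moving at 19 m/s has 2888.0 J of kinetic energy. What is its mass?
KE = ½mv² → m = 2KE/v² = 2×2888.0/19² = 16.0 kg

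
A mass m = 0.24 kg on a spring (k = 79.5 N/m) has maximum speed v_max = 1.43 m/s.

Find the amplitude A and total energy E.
½mv²_max = ½kA² → A = v_max√(m/k) = 1.43×√(0.24/79.5) = 0.07857 m = 7.857 cm
E = ½mv²_max = ½×0.24×1.43² = 0.2454 J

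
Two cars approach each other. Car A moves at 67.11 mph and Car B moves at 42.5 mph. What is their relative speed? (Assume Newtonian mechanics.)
v_rel = v_A + v_B = 67.11 + 42.5 = 109.6 mph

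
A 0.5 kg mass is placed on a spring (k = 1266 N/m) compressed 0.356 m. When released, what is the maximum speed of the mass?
½kx² = ½mv² → v = x√(k/m) = 0.356×√(1266/0.5) = 17.91 m/s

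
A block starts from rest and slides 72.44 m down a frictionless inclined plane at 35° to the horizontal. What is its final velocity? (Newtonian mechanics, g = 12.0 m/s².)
a = g sin(θ) = 12.0 × sin(35°) = 6.88 m/s²
v = √(2ad) = √(2 × 6.88 × 72.44) = 31.58 m/s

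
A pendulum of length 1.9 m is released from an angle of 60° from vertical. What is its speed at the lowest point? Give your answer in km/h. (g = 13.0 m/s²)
h = L(1 − cosθ) = 1.9×(1 − cos60°) = 0.95 m
v = √(2gh) = √(2×13.0×0.95) = 4.97 m/s = 17.89 km/h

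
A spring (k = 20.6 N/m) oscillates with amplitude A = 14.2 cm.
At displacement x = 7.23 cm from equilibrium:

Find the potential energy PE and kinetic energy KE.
E_total = ½kA² = ½×20.6×(0.142)² = 0.2077 J
PE = ½kx² = ½×20.6×(0.0723)² = 0.05384 J
KE = E_total − PE = 0.1538 J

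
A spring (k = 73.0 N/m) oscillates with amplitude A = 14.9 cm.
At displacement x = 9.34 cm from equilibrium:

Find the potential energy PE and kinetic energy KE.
E_total = ½kA² = ½×73.0×(0.149)² = 0.8103 J
PE = ½kx² = ½×73.0×(0.0934)² = 0.3184 J
KE = E_total − PE = 0.4919 J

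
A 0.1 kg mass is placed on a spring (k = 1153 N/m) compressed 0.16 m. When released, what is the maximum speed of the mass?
½kx² = ½mv² → v = x√(k/m) = 0.16×√(1153/0.1) = 17.18 m/s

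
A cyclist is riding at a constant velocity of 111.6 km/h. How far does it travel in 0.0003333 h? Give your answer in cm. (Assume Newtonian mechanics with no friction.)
d = vt (with unit conversion) = 3720.0 cm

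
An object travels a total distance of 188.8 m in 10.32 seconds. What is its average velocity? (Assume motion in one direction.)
v_avg = Δd / Δt = 188.8 / 10.32 = 18.29 m/s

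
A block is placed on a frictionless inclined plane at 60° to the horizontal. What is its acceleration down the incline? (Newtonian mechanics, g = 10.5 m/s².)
a = g sin(θ) = 10.5 × sin(60°) = 10.5 × 0.866 = 9.09 m/s²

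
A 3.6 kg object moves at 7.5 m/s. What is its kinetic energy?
KE = ½mv² = ½×3.6×7.5² = 101.25 J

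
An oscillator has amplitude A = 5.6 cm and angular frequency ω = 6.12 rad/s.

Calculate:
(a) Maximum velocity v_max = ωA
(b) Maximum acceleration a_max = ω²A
v_max = ωA = 6.12×0.056 = 0.3427 m/s
a_max = ω²A = 6.12²×0.056 = 2.097 m/s²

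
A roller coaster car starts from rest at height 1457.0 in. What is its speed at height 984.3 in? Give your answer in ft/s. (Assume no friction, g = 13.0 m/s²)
mgh₁ = ½mv₂² + mgh₂ → v₂ = √(2g(h₁−h₂)) = √(2×13.0×(37.01−25)) = 17.67 m/s = 57.97 ft/s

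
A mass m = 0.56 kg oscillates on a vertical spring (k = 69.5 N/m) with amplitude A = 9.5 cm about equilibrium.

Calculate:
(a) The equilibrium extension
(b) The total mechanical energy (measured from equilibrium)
x_eq = mg/k = 0.56×9.81/69.5 = 0.07904 m = 7.904 cm
E = ½kA² = ½×69.5×(0.095)² = 0.3136 J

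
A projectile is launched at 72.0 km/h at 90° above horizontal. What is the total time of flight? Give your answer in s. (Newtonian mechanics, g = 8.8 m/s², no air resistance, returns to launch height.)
T = 2v₀sin(θ)/g (with unit conversion) = 4.545 s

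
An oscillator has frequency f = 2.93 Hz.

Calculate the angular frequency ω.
ω = 2πf = 2π×2.93 = 18.41 rad/s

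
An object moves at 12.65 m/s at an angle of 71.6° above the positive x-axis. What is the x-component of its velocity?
vₓ = v cos(θ) = 12.65 × cos(71.6°) = 3.99 m/s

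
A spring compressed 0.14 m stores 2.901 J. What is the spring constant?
PE = ½kx² → k = 2PE/x² = 2×2.901/0.14² = 296.0 N/m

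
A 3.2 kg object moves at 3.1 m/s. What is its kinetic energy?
KE = ½mv² = ½×3.2×3.1² = 15.376 J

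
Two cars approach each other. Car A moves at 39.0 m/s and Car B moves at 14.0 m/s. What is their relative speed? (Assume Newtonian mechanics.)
v_rel = v_A + v_B = 39.0 + 14.0 = 53.0 m/s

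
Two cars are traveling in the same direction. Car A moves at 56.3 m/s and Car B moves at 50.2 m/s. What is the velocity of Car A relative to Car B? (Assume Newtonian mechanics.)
v_rel = v_A - v_B = 56.3 - 50.2 = 6.1 m/s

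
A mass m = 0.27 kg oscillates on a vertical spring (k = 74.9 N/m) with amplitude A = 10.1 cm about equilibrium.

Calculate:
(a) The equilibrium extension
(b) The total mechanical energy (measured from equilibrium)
x_eq = mg/k = 0.27×9.81/74.9 = 0.03536 m = 3.536 cm
E = ½kA² = ½×74.9×(0.101)² = 0.382 J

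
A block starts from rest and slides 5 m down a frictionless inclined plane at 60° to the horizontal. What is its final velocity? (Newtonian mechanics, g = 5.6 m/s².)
a = g sin(θ) = 5.6 × sin(60°) = 4.85 m/s²
v = √(2ad) = √(2 × 4.85 × 5) = 6.96 m/s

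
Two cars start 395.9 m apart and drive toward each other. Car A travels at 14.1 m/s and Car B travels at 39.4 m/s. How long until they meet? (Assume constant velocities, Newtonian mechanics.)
Combined speed: v_combined = 14.1 + 39.4 = 53.5 m/s
Time to meet: t = d/53.5 = 395.9/53.5 = 7.4 s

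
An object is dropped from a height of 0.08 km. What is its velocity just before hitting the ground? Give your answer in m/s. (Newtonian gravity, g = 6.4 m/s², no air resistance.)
v = √(2gh) (with unit conversion) = 32.0 m/s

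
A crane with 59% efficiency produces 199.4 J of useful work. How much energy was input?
W_in = W_out/η = 199.4/0.59 = 337.97 J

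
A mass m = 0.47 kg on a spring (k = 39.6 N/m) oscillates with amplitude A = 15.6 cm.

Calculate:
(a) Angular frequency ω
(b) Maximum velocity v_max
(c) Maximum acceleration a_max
ω = √(k/m) = √(39.6/0.47) = 9.179 rad/s
v_max = ωA = 9.179×0.156 = 1.432 m/s
a_max = ω²A = 9.179²×0.156 = 13.14 m/s²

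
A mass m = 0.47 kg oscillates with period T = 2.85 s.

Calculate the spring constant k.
T = 2π√(m/k) → k = m(2π/T)² = 0.47×(2π/2.85)² = 2.284 N/m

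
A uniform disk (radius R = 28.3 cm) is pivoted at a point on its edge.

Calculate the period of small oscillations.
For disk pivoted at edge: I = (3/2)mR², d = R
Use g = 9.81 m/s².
I/m = (3/2)R² = 0.1201 m²; d = R = 0.283 m
T = 2π√((3/2)R²/(gR)) = 2π√(3R/(2g)) = 1.307 s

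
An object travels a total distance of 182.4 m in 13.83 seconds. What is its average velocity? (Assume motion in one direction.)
v_avg = Δd / Δt = 182.4 / 13.83 = 13.19 m/s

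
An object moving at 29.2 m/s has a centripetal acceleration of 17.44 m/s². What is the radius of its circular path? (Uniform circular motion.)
r = v²/a_c = 29.2²/17.44 = 48.89 m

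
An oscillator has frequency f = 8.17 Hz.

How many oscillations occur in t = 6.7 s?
n = f×t = 8.17×6.7 = 54.74 oscillations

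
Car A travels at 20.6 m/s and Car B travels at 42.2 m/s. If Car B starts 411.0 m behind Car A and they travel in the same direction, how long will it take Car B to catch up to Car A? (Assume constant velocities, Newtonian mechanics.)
Relative speed: v_rel = 42.2 - 20.6 = 21.6 m/s
Time to catch: t = d₀/v_rel = 411.0/21.6 = 19.03 s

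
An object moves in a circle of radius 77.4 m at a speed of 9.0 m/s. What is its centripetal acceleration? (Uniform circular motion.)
a_c = v²/r = 9.0²/77.4 = 81/77.4 = 1.05 m/s²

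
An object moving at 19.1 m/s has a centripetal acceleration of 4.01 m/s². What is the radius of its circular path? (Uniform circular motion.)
r = v²/a_c = 19.1²/4.01 = 90.98 m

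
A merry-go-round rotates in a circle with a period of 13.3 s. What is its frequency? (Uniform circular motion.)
f = 1/T = 1/13.3 = 0.0752 Hz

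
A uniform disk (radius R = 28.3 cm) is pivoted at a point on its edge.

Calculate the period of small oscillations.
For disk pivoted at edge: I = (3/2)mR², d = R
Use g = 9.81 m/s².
I/m = (3/2)R² = 0.1201 m²; d = R = 0.283 m
T = 2π√((3/2)R²/(gR)) = 2π√(3R/(2g)) = 1.307 s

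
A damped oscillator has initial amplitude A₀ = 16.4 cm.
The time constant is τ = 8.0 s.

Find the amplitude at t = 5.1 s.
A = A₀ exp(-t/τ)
A = A₀ exp(−t/τ) = 16.4×exp(−5.1/8.0) = 8.669 cm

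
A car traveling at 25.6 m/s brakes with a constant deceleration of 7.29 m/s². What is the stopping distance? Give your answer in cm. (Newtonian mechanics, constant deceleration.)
d = v₀² / (2a) (with unit conversion) = 4495.0 cm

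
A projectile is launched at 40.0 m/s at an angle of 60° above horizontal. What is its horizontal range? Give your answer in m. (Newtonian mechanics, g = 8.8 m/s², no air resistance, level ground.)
R = v₀² sin(2θ) / g = 157.5 m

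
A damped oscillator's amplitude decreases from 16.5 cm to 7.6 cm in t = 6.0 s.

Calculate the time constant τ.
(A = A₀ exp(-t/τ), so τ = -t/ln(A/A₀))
A/A₀ = 7.6/16.5 = 0.4606; ln(A/A₀) = -0.7752
τ = −t/ln(A/A₀) = −6.0/-0.7752 = 7.74 s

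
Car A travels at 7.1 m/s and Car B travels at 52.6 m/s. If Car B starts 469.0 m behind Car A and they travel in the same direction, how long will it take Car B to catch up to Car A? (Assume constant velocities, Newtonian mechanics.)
Relative speed: v_rel = 52.6 - 7.1 = 45.5 m/s
Time to catch: t = d₀/v_rel = 469.0/45.5 = 10.31 s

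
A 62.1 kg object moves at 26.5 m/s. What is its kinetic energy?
KE = ½mv² = ½×62.1×26.5² = 21804.86 J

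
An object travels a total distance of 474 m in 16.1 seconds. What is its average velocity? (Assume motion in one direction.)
v_avg = Δd / Δt = 474 / 16.1 = 29.44 m/s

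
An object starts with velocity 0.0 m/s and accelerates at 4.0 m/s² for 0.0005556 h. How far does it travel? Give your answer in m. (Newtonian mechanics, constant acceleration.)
d = v₀t + ½at² (with unit conversion) = 8.001 m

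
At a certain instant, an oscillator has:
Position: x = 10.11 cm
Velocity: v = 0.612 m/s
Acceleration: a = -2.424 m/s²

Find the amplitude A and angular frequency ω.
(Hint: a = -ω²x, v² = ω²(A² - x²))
a = −ω²x → ω = √(|a|/x) = √(2.424/0.1011) = 4.897 rad/s
v² = ω²(A² − x²) → A = √(x² + v²/ω²) = √(0.1011² + 0.612²/4.897²) = 0.1608 m = 16.08 cm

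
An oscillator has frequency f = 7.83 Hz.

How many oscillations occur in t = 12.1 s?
n = f×t = 7.83×12.1 = 94.74 oscillations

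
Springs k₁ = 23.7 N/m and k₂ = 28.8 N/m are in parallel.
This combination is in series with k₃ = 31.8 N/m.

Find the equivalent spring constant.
k₁₂ = k₁ + k₂ = 52.5 N/m (parallel)
1/k_eq = 1/k₁₂ + 1/k₃ → k_eq = 19.8 N/m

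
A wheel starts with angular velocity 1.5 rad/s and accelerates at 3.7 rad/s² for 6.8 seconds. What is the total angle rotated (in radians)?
θ = ω₀t + ½αt² = 1.5×6.8 + ½×3.7×6.8² = 95.74 rad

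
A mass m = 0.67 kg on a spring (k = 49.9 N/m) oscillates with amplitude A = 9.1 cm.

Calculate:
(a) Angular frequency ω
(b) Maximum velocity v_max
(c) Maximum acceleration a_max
ω = √(k/m) = √(49.9/0.67) = 8.63 rad/s
v_max = ωA = 8.63×0.091 = 0.7853 m/s
a_max = ω²A = 8.63²×0.091 = 6.777 m/s²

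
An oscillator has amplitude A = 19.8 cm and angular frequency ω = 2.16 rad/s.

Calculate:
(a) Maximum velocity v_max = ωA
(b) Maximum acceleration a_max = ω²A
v_max = ωA = 2.16×0.198 = 0.4277 m/s
a_max = ω²A = 2.16²×0.198 = 0.9238 m/s²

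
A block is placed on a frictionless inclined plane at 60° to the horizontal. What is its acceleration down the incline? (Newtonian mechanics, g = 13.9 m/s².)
a = g sin(θ) = 13.9 × sin(60°) = 13.9 × 0.866 = 12.04 m/s²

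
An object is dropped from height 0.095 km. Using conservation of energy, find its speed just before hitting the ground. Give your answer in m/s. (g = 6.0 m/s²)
mgh = ½mv² → v = √(2gh) = √(2×6.0×95) = 33.76 m/s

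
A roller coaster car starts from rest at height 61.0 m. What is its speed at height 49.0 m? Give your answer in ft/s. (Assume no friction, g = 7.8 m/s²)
mgh₁ = ½mv₂² + mgh₂ → v₂ = √(2g(h₁−h₂)) = √(2×7.8×(61−49)) = 13.68 m/s = 44.89 ft/s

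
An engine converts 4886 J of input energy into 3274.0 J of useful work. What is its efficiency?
η = W_out/W_in = 3274.0/4886 = 0.6701 = 67.01%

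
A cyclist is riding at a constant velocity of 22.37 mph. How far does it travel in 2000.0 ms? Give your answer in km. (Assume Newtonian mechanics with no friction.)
d = vt (with unit conversion) = 0.02 km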